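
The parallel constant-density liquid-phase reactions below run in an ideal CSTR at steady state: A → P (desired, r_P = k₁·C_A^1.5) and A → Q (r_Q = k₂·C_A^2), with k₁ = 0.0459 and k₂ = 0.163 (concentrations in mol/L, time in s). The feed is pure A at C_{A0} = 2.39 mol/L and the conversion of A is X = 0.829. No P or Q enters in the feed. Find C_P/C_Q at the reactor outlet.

0.440

Exit C_A = C_{A0}(1−X) = 2.39×0.171 = 0.4087 mol/L.
In a CSTR the entire volume is at exit conditions, so r_P = 0.0459×0.4087^1.5 = 0.01199 and r_Q = 0.163×0.4087^2 = 0.02723.
Overall selectivity = C_P/C_Q = r_Pτ/(r_Qτ) = r_P/r_Q = 0.440.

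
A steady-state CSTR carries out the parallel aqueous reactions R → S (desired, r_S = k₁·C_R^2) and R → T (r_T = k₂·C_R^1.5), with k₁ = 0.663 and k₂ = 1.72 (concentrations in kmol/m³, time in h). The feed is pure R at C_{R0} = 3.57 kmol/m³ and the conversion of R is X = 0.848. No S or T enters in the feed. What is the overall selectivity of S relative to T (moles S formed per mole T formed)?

Exit C_R = C_{R0}(1−X) = 3.57×0.152 = 0.5426 kmol/m³.
A CSTR operates uniformly at the exit composition, giving r_S = 0.1952 and r_T = 0.6875 (each k·C_R^n at C_R = 0.5426).
Overall selectivity = C_S/C_T = r_Sτ/(r_Tτ) = r_S/r_T = 0.284.

0.284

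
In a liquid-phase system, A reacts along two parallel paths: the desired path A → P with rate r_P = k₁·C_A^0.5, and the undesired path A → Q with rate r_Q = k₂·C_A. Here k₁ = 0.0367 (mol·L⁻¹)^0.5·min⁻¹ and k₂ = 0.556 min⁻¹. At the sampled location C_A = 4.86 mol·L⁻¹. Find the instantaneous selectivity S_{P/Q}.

S_{P/Q} = r_P/r_Q = (k₁·C_A^0.5)/(k₂·C_A) = (k₁/k₂)·C_A^-0.5.
= (0.0367×4.860^0.5) / (0.556×4.860) = 0.08091/2.702 = 0.0299.

0.0299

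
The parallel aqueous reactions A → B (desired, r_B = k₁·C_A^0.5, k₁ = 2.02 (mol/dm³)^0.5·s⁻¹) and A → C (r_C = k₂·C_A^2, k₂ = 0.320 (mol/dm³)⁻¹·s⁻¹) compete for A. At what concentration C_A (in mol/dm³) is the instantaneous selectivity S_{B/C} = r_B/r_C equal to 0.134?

13.0 mol/dm³

S_{B/C} = (k₁/k₂)·C_A^-1.5 ⇒ C_A = (S·k₂/k₁)^(1/(-1.5)).
= (0.134×0.320/2.02)^(-0.6667) = (0.02123)^(-0.6667) = 13.0 mol/dm³.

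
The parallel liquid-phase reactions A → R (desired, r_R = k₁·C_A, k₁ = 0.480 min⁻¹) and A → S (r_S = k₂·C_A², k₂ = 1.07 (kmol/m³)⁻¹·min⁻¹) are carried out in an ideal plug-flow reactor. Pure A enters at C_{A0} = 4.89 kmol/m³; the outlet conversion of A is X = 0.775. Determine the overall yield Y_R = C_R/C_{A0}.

0.114

C_A = C_{A0}(1−X) = 1.100 kmol/m³.
Along a PFR/batch, dC_R/dC_A = −r_R/(r_R+r_S) = −k₁/(k₁+k₂·C_A).
Integrating from C_{A0} to C_A: C_R = (0.480/1.07)·ln[(0.480+1.07·4.89)/(0.480+1.07·1.10)] = 0.4486·ln(5.712/1.657) = 0.5551 kmol/m³.
Y_R = C_R/C_{A0} = 0.5551/4.89 = 0.114.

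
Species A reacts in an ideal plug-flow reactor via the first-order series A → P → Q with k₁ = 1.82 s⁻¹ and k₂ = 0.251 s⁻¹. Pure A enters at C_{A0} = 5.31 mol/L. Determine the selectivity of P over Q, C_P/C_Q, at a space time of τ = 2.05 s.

2.14

Solving the coupled first-order balances gives C_P(τ) = [k₁/(k₂−k₁)]·C_{A0}·(e^(−k₁τ) − e^(−k₂τ)).
e^(−k₁τ) = e^(−1.82×2.05) = e^(−3.731) = 0.02397; e^(−k₂τ) = e^(−0.5145) = 0.5978.
C_P = 1.82×5.31/(0.251−1.82) × (0.02397−0.5978) = (-6.159)×(-0.5738) = 3.534 mol/L.
C_A = C_{A0}e^(−k₁τ) = 0.1273 mol/L, so C_Q = C_{A0}−C_A−C_P = 1.648 mol/L; C_P/C_Q = 2.14.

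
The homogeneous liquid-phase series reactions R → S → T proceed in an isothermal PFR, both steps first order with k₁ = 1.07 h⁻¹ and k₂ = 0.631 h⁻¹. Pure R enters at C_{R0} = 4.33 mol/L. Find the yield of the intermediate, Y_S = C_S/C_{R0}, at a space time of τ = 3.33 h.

The intermediate concentration in a first-order A→B→C sequence is C_S = k₁C_{R0}(e^(−k₁τ) − e^(−k₂τ))/(k₂−k₁).
e^(−k₁τ) = e^(−1.07×3.33) = e^(−3.563) = 0.02835; e^(−k₂τ) = e^(−2.101) = 0.1223.
C_S = 1.07×4.33/(0.631−1.07) × (0.02835−0.1223) = (-10.55)×(-0.09396) = 0.9916 mol/L.
Y_S = C_S/C_{R0} = 0.9916/4.33 = 0.229.

0.229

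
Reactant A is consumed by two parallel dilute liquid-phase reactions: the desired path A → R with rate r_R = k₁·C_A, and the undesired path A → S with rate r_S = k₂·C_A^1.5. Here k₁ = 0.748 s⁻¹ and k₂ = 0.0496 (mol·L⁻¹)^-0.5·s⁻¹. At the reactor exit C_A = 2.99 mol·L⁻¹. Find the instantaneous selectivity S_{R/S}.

S_{R/S} = r_R/r_S = (k₁·C_A)/(k₂·C_A^1.5) = (k₁/k₂)·C_A^-0.5.
= (0.748×2.990) / (0.0496×2.990^1.5) = 2.237/0.2564 = 8.72.
The undesired path is higher order in A, so low C_A (CSTR or dilute feed) favours R.

8.72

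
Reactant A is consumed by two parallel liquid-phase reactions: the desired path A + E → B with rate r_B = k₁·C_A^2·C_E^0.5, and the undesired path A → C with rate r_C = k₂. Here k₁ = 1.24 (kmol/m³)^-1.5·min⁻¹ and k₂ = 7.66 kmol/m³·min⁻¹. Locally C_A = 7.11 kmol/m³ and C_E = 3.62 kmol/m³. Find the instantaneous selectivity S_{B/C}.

S_{B/C} = r_B/r_C = (k₁·C_A^2·C_E^0.5)/(k₂) = (k₁/k₂)·C_A^2·C_E^0.5.
= (1.24×7.110^2×3.620^0.5) / (7.66) = 119.3/7.660 = 15.6.
Since the desired path is higher order in A, keeping C_A high (PFR or concentrated feed) favours B.

15.6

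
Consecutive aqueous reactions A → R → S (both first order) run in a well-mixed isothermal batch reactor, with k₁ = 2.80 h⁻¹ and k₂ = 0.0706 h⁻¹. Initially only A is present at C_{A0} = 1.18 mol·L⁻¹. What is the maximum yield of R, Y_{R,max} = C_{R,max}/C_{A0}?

Evaluating C_R at t_opt = ln(k₂/k₁)/(k₂−k₁) gives C_{R,max}/C_{A0} = (k₁/k₂)^[k₂/(k₂−k₁)].
= (2.80/0.0706)^(0.0706/(0.0706−2.80)) = (39.66)^(-0.02587) = 0.9092.

0.909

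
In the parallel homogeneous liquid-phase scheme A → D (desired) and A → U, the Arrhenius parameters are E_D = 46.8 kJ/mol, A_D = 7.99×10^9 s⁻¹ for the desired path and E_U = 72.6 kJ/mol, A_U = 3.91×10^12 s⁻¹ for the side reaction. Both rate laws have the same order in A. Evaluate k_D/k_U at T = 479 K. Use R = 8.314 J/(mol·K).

k_D/k_U = (A_D/A_U)·exp[−(E_D−E_U)/(RT)] = (A_D/A_U)·exp[(E_U−E_D)/(RT)].
(E_U−E_D)/(RT) = (72.6−46.8)×10³/(8.314×479) = 25800/3982 = 6.478.
k_D/k_U = (7.99×10^9/3.91×10^12)·exp(6.478) = 0.002043 × 651.0 = 1.33.

1.33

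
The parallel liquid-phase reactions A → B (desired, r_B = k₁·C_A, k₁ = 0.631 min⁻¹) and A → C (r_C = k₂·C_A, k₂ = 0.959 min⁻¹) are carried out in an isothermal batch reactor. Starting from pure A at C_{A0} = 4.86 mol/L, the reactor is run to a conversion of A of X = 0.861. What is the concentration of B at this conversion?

1.66 mol/L

C_A = C_{A0}(1−X) = 0.6755 mol/L.
Both paths are first order in A, so the instantaneous fraction to B is constant: dC_B/d(−C_A) = k₁/(k₁+k₂) = 0.3969.
C_B = 0.3969·(C_{A0}−C_A) = 0.3969×4.184 = 1.66 mol/L.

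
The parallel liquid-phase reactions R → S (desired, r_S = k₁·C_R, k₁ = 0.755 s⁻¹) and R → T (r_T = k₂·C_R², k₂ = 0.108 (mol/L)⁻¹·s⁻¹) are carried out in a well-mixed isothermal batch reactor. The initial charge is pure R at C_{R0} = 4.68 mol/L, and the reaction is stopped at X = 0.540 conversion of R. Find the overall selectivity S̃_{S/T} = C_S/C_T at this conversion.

2.08

C_R = C_{R0}(1−X) = 2.153 mol/L.
Along a PFR/batch, dC_S/dC_R = −r_S/(r_S+r_T) = −k₁/(k₁+k₂·C_R).
Integrating from C_{R0} to C_R: C_S = (0.755/0.108)·ln[(0.755+0.108·4.68)/(0.755+0.108·2.15)] = 6.991·ln(1.260/0.9875) = 1.706 mol/L.
C_T = (C_{R0}−C_R)−C_S = 0.8212 mol/L; S̃_{S/T} = 1.706/0.8212 = 2.08.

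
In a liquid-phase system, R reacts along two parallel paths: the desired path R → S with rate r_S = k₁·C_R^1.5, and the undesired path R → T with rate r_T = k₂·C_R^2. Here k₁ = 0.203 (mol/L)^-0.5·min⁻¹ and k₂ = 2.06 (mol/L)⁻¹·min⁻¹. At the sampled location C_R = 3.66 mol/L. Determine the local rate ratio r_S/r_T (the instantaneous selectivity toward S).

0.0515

S_{S/T} = r_S/r_T = (k₁·C_R^1.5)/(k₂·C_R^2) = (k₁/k₂)·C_R^-0.5.
= (0.203×3.660^1.5) / (2.06×3.660^2) = 1.421/27.59 = 0.0515.
The undesired path is higher order in R, so low C_R (CSTR or dilute feed) favours S.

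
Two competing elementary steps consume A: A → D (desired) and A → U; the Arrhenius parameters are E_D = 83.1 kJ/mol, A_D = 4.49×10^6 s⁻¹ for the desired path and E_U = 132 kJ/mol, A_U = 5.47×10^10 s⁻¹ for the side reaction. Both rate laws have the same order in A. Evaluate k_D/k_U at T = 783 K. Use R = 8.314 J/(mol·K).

With equal orders, S_{D/U} = k_D/k_U = (A_D/A_U)·exp[(E_U−E_D)/(RT)].
(E_U−E_D)/(RT) = (132−83.1)×10³/(8.314×783) = 48900/6510 = 7.512.
k_D/k_U = (4.49×10^6/5.47×10^10)·exp(7.512) = 8.208×10^-5 × 1829 = 0.150.
Since E_D < E_U, lowering the temperature improves selectivity toward D.

0.150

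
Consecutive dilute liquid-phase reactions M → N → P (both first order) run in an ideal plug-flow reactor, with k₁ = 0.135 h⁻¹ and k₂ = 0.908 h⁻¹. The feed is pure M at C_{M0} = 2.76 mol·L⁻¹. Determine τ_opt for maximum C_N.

Setting dC_N/dτ = 0 gives τ_opt = ln(k₂/k₁)/(k₂−k₁).
= ln(0.908/0.135)/(0.908−0.135) = ln(6.726)/0.7730 = 1.906/0.7730 = 2.47 h.

2.47 h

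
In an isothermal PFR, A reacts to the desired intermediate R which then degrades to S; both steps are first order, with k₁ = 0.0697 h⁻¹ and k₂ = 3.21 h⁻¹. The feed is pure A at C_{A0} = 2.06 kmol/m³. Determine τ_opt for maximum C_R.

1.22 h

Setting dC_R/dτ = 0 gives τ_opt = ln(k₂/k₁)/(k₂−k₁).
= ln(3.21/0.0697)/(3.21−0.0697) = ln(46.05)/3.140 = 3.830/3.140 = 1.22 h.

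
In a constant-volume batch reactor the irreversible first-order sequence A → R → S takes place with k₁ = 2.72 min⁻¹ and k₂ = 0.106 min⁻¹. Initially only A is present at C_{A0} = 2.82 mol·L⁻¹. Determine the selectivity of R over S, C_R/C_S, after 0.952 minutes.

13.8

Solving the coupled first-order balances gives C_R(t) = [k₁/(k₂−k₁)]·C_{A0}·(e^(−k₁t) − e^(−k₂t)).
e^(−k₁t) = e^(−2.72×0.952) = e^(−2.589) = 0.07506; e^(−k₂t) = e^(−0.1009) = 0.9040.
C_R = 2.72×2.82/(0.106−2.72) × (0.07506−0.9040) = (-2.934)×(-0.8290) = 2.432 mol·L⁻¹.
C_A = C_{A0}e^(−k₁t) = 0.2117 mol·L⁻¹, so C_S = C_{A0}−C_A−C_R = 0.1759 mol·L⁻¹; C_R/C_S = 13.8.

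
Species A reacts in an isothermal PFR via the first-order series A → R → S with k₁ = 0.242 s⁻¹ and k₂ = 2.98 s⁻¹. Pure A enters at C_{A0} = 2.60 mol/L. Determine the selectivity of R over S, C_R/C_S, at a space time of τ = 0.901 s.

0.497

The intermediate concentration in a first-order A→B→C sequence is C_R = k₁C_{A0}(e^(−k₁τ) − e^(−k₂τ))/(k₂−k₁).
e^(−k₁τ) = e^(−0.242×0.901) = e^(−0.2180) = 0.8041; e^(−k₂τ) = e^(−2.685) = 0.06822.
C_R = 0.242×2.60/(2.98−0.242) × (0.8041−0.06822) = 0.2298×0.7359 = 0.1691 mol/L.
C_A = C_{A0}e^(−k₁τ) = 2.091 mol/L, so C_S = C_{A0}−C_A−C_R = 0.3403 mol/L; C_R/C_S = 0.497.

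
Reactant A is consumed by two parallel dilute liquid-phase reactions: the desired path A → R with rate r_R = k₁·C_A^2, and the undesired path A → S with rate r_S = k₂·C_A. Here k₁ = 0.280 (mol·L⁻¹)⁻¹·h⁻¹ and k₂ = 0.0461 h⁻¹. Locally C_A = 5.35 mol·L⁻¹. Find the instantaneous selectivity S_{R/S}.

32.5

S_{R/S} = r_R/r_S = (k₁·C_A^2)/(k₂·C_A) = (k₁/k₂)·C_A.
= (0.280×5.350^2) / (0.0461×5.350) = 8.014/0.2466 = 32.5.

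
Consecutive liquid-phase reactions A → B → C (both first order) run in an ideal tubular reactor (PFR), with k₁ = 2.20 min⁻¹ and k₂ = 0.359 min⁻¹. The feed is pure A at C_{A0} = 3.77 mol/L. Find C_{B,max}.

At the optimum, C_{B,max}/C_{A0} = (k₁/k₂)^[k₂/(k₂−k₁)].
= (2.20/0.359)^(0.359/(0.359−2.20)) = (6.128)^(-0.1950) = 0.7022.
C_{B,max} = 0.7022×3.77 = 2.65 mol/L.

2.65 mol/L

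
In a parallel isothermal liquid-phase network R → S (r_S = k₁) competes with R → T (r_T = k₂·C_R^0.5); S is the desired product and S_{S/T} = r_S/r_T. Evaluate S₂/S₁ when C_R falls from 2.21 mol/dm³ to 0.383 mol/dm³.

S_{S/T} = (k₁/k₂)·C_R^-0.5, so S₂/S₁ = (C_{R,2}/C_{R,1})^-0.5.
= (0.383/2.21)^(-0.5) = (0.1733)^(-0.5) = 2.40.

2.40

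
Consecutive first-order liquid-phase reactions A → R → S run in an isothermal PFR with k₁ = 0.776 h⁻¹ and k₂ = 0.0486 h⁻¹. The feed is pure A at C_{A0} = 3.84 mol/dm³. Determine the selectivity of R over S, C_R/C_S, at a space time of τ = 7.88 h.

2.66

The intermediate concentration in a first-order A→B→C sequence is C_R = k₁C_{A0}(e^(−k₁τ) − e^(−k₂τ))/(k₂−k₁).
e^(−k₁τ) = e^(−0.776×7.88) = e^(−6.115) = 0.002210; e^(−k₂τ) = e^(−0.3830) = 0.6818.
C_R = 0.776×3.84/(0.0486−0.776) × (0.002210−0.6818) = (-4.097)×(-0.6796) = 2.784 mol/dm³.
C_A = C_{A0}e^(−k₁τ) = 0.008485 mol/dm³, so C_S = C_{A0}−C_A−C_R = 1.047 mol/dm³; C_R/C_S = 2.66.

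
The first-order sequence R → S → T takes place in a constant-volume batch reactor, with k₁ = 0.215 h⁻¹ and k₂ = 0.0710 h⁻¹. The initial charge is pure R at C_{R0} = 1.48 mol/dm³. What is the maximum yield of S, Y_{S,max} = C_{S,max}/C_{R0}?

At the optimum, C_{S,max}/C_{R0} = (k₁/k₂)^[k₂/(k₂−k₁)].
= (0.215/0.0710)^(0.0710/(0.0710−0.215)) = (3.028)^(-0.4931) = 0.5791.

0.579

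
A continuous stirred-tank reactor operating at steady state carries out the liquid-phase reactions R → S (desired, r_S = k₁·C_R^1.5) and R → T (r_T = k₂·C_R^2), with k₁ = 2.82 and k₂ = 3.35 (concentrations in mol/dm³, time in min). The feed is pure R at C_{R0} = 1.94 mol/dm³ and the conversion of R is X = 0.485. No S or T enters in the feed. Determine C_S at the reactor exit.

0.430 mol/dm³

Exit C_R = C_{R0}(1−X) = 1.94×0.515 = 0.9991 mol/dm³.
In a CSTR the entire volume is at exit conditions, so r_S = 2.82×0.9991^1.5 = 2.816 and r_T = 3.35×0.9991^2 = 3.344.
Fraction of consumed R going to S: r_S/(r_S+r_T) = 0.4572.
C_S = 0.4572·C_{R0}·X = 0.4572×1.94×0.485 = 0.430 mol/dm³.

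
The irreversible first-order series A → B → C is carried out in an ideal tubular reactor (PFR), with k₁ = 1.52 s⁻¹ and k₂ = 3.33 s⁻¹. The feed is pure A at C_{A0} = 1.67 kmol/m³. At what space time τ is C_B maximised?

For first-order series the maximum of C_B occurs at τ_opt = ln(k₂/k₁)/(k₂−k₁).
= ln(3.33/1.52)/(3.33−1.52) = ln(2.191)/1.810 = 0.7843/1.810 = 0.433 s.

0.433 s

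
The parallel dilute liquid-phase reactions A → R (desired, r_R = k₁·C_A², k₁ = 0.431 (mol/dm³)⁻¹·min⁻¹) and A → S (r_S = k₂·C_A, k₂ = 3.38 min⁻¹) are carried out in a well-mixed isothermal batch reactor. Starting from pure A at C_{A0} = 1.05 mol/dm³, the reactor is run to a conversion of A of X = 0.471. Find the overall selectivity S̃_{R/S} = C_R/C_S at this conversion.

C_A = C_{A0}(1−X) = 0.5554 mol/dm³.
Along a PFR/batch, dC_S/dC_A = −r_S/(r_R+r_S) = −k₂/(k₂+k₁·C_A).
Integrating from C_{A0} to C_A: C_S = (3.38/0.431)·ln[(3.38+0.431·1.05)/(3.38+0.431·0.555)] = 7.842·ln(3.833/3.619) = 0.4488 mol/dm³.
Then C_R = (C_{A0}−C_A) − C_S = 0.4946 − 0.4488 = 0.04580 mol/dm³.
S̃_{R/S} = C_R/C_S = 0.04580/0.4488 = 0.102.

0.102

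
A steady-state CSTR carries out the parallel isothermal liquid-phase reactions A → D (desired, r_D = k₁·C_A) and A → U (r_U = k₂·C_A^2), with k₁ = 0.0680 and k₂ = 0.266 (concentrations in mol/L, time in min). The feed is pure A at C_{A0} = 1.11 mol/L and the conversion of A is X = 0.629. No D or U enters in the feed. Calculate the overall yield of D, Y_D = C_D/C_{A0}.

Exit C_A = C_{A0}(1−X) = 1.11×0.371 = 0.4118 mol/L.
In a CSTR the entire volume is at exit conditions, so r_D = 0.0680×0.4118 = 0.02800 and r_U = 0.266×0.4118^2 = 0.04511.
Fraction of consumed A going to D: r_D/(r_D+r_U) = 0.3830.
C_D = 0.3830·C_{A0}·X = 0.3830×1.11×0.629 = 0.267 mol/L; Y_D = C_D/C_{A0} = 0.241.

0.241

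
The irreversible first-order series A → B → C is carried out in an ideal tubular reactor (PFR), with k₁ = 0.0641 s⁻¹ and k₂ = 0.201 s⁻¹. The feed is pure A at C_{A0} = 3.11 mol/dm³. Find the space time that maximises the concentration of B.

8.35 s

Setting dC_B/dτ = 0 gives τ_opt = ln(k₂/k₁)/(k₂−k₁).
= ln(0.201/0.0641)/(0.201−0.0641) = ln(3.136)/0.1369 = 1.143/0.1369 = 8.35 s.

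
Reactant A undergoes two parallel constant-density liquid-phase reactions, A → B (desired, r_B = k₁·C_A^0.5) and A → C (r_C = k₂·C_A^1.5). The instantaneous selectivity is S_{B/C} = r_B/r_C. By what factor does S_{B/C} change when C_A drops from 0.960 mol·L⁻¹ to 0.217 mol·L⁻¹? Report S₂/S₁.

4.42

S_{B/C} = (k₁/k₂)·C_A⁻¹, so S₂/S₁ = (C_{A,2}/C_{A,1})⁻¹.
= 0.960/0.217 = 4.42.
Selectivity toward B rises as C_A falls — low-concentration operation is favoured.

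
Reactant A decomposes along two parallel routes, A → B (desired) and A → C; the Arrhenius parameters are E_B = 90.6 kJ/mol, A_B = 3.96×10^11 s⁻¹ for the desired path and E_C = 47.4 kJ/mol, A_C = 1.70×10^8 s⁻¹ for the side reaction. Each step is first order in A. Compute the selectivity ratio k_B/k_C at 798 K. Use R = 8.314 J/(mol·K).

3.46

With equal orders, S_{B/C} = k_B/k_C = (A_B/A_C)·exp[(E_C−E_B)/(RT)].
(E_C−E_B)/(RT) = (47.4−90.6)×10³/(8.314×798) = -43200/6635 = -6.511.
k_B/k_C = (3.96×10^11/1.70×10^8)·exp(-6.511) = 2329 × 0.001486 = 3.46.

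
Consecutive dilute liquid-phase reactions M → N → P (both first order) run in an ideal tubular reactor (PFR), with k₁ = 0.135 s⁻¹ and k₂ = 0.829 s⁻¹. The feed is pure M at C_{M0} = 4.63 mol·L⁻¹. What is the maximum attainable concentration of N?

Evaluating C_N at τ_opt = ln(k₂/k₁)/(k₂−k₁) gives C_{N,max}/C_{M0} = (k₁/k₂)^[k₂/(k₂−k₁)].
= (0.135/0.829)^(0.829/(0.829−0.135)) = (0.1628)^(1.195) = 0.1144.
C_{N,max} = 0.1144×4.63 = 0.530 mol·L⁻¹.

0.530 mol·L⁻¹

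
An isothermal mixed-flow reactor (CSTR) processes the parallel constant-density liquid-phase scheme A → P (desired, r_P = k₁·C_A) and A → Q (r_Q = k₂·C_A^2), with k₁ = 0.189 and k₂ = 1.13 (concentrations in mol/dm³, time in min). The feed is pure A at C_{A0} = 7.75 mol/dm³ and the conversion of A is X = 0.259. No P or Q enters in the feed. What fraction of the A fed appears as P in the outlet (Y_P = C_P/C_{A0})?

0.00733

Exit C_A = C_{A0}(1−X) = 7.75×0.741 = 5.743 mol/dm³.
A CSTR operates uniformly at the exit composition, giving r_P = 1.085 and r_Q = 37.27 (each k·C_A^n at C_A = 5.743).
Fraction of consumed A going to P: r_P/(r_P+r_Q) = 0.02830.
C_P = 0.02830·C_{A0}·X = 0.02830×7.75×0.259 = 0.0568 mol/dm³; Y_P = C_P/C_{A0} = 0.00733.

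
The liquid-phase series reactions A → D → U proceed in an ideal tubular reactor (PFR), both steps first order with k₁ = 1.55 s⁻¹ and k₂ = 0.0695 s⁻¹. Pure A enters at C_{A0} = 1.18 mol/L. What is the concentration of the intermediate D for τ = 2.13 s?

Solving the coupled first-order balances gives C_D(τ) = [k₁/(k₂−k₁)]·C_{A0}·(e^(−k₁τ) − e^(−k₂τ)).
e^(−k₁τ) = e^(−1.55×2.13) = e^(−3.301) = 0.03683; e^(−k₂τ) = e^(−0.1480) = 0.8624.
C_D = 1.55×1.18/(0.0695−1.55) × (0.03683−0.8624) = (-1.235)×(-0.8256) = 1.020 mol/L.

1.02 mol/L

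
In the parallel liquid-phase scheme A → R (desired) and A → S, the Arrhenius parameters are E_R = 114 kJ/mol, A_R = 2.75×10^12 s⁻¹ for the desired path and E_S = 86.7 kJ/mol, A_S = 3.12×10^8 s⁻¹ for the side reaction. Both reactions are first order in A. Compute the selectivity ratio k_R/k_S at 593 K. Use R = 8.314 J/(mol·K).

34.7

Since both paths have the same order in A, the concentration cancels and S_{R/S} = k_R/k_S = (A_R/A_S)·exp[(E_S−E_R)/(RT)].
(E_S−E_R)/(RT) = (86.7−114)×10³/(8.314×593) = -27300/4930 = -5.537.
k_R/k_S = (2.75×10^12/3.12×10^8)·exp(-5.537) = 8814 × 0.003937 = 34.7.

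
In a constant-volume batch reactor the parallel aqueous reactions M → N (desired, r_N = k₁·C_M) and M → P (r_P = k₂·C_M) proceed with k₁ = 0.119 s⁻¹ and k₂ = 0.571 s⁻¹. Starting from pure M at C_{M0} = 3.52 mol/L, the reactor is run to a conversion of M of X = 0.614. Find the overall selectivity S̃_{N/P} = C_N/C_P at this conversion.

0.208

C_M = C_{M0}(1−X) = 1.359 mol/L.
Both paths are first order in M, so the instantaneous fraction to N is constant: dC_N/d(−C_M) = k₁/(k₁+k₂) = 0.1725.
C_N = 0.1725·(C_{M0}−C_M) = 0.1725×2.161 = 0.373 mol/L.
C_P = (C_{M0}−C_M)−C_N = 1.789 mol/L; S̃_{N/P} = 0.3727/1.789 = 0.208.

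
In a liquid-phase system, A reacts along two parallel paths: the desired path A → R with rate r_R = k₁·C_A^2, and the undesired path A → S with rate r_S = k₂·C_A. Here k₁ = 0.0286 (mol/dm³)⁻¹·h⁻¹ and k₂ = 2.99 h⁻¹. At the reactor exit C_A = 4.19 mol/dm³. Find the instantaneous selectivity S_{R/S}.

S_{R/S} = r_R/r_S = (k₁·C_A^2)/(k₂·C_A) = (k₁/k₂)·C_A.
= (0.0286×4.190^2) / (2.99×4.190) = 0.5021/12.53 = 0.0401.
Since the desired path is higher order in A, keeping C_A high (PFR or concentrated feed) favours R.

0.0401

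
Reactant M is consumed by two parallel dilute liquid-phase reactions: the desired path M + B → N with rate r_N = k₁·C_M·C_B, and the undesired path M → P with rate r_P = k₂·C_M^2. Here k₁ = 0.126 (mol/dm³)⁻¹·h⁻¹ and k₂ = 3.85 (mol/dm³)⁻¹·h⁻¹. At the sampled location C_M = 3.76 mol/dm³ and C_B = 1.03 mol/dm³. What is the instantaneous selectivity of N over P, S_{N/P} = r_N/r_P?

0.00897

S_{N/P} = r_N/r_P = (k₁·C_M·C_B)/(k₂·C_M^2) = (k₁/k₂)·C_M⁻¹·C_B.
= (0.126×3.760×1.030) / (3.85×3.760^2) = 0.4880/54.43 = 0.00897.
The undesired path is higher order in M, so low C_M (CSTR or dilute feed) favours N.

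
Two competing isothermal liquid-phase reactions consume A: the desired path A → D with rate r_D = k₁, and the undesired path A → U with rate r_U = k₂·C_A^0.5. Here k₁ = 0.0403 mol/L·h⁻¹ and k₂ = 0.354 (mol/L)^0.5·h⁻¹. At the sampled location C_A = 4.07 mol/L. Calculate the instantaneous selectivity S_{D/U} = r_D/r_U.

S_{D/U} = r_D/r_U = (k₁)/(k₂·C_A^0.5) = (k₁/k₂)·C_A^-0.5.
= (0.0403) / (0.354×4.070^0.5) = 0.04030/0.7142 = 0.0564.
The undesired path is higher order in A, so low C_A (CSTR or dilute feed) favours D.

0.0564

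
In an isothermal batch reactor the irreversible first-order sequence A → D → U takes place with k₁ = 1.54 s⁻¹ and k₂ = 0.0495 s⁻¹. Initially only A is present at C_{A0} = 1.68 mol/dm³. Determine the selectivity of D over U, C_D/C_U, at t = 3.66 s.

6.21

For first-order series with pure A initially, C_D(t) = k₁C_{A0}/(k₂−k₁)·(e^(−k₁t) − e^(−k₂t)).
e^(−k₁t) = e^(−1.54×3.66) = e^(−5.636) = 0.003566; e^(−k₂t) = e^(−0.1812) = 0.8343.
C_D = 1.54×1.68/(0.0495−1.54) × (0.003566−0.8343) = (-1.736)×(-0.8307) = 1.442 mol/dm³.
C_A = C_{A0}e^(−k₁t) = 0.005990 mol/dm³, so C_U = C_{A0}−C_A−C_D = 0.2320 mol/dm³; C_D/C_U = 6.21.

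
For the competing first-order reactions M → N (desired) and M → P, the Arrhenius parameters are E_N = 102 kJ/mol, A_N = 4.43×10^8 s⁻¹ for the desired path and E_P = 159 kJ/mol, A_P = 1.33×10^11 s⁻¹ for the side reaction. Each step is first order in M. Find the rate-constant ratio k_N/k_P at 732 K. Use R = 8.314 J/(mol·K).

k_N/k_P = (A_N/A_P)·exp[−(E_N−E_P)/(RT)] = (A_N/A_P)·exp[(E_P−E_N)/(RT)].
(E_P−E_N)/(RT) = (159−102)×10³/(8.314×732) = 57000/6086 = 9.366.
k_N/k_P = (4.43×10^8/1.33×10^11)·exp(9.366) = 0.003331 × 11684 = 38.9.

38.9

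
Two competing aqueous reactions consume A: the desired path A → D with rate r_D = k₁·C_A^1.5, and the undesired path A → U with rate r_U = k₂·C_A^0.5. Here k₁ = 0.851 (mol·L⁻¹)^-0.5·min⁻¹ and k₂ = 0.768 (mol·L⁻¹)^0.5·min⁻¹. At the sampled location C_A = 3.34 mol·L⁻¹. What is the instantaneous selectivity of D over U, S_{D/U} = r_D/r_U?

3.70

S_{D/U} = r_D/r_U = (k₁·C_A^1.5)/(k₂·C_A^0.5) = (k₁/k₂)·C_A.
= (0.851×3.340^1.5) / (0.768×3.340^0.5) = 5.195/1.404 = 3.70.
Since the desired path is higher order in A, keeping C_A high (PFR or concentrated feed) favours D.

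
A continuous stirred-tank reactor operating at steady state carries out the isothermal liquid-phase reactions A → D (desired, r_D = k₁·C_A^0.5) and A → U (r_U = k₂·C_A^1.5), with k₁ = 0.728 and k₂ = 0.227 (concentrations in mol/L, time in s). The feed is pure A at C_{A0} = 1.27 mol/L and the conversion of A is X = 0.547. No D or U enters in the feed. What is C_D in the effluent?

Exit C_A = C_{A0}(1−X) = 1.27×0.453 = 0.5753 mol/L.
Rates in a CSTR are evaluated at the outlet concentration: r_D = 0.728×0.5753^0.5 = 0.5522, r_U = 0.227×0.5753^1.5 = 0.09906.
Fraction of consumed A going to D: r_D/(r_D+r_U) = 0.8479.
C_D = 0.8479·C_{A0}·X = 0.8479×1.27×0.547 = 0.589 mol/L.

0.589 mol/L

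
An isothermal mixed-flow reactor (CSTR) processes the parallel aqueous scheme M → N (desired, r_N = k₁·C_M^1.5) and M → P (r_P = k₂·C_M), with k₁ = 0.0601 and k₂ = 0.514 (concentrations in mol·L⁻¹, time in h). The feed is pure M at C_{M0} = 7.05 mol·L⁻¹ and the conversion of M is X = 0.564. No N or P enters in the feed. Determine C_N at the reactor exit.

0.676 mol·L⁻¹

Exit C_M = C_{M0}(1−X) = 7.05×0.436 = 3.074 mol·L⁻¹.
In a CSTR the entire volume is at exit conditions, so r_N = 0.0601×3.074^1.5 = 0.3239 and r_P = 0.514×3.074 = 1.580.
Fraction of consumed M going to N: r_N/(r_N+r_P) = 0.1701.
C_N = 0.1701·C_{M0}·X = 0.1701×7.05×0.564 = 0.676 mol·L⁻¹.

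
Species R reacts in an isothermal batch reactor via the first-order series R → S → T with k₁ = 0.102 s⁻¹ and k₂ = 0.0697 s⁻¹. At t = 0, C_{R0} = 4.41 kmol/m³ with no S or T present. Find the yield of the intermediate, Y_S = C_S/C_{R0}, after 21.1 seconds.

Solving the coupled first-order balances gives C_S(t) = [k₁/(k₂−k₁)]·C_{R0}·(e^(−k₁t) − e^(−k₂t)).
e^(−k₁t) = e^(−0.102×21.1) = e^(−2.152) = 0.1162; e^(−k₂t) = e^(−1.471) = 0.2298.
C_S = 0.102×4.41/(0.0697−0.102) × (0.1162−0.2298) = (-13.93)×(-0.1135) = 1.581 kmol/m³.
Y_S = C_S/C_{R0} = 1.581/4.41 = 0.359.

0.359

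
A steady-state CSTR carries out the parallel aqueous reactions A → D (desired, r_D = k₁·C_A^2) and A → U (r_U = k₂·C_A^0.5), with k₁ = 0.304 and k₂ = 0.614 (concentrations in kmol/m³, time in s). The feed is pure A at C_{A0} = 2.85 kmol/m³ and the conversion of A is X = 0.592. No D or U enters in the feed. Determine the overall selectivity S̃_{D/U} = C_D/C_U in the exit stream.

Exit C_A = C_{A0}(1−X) = 2.85×0.408 = 1.163 kmol/m³.
Rates in a CSTR are evaluated at the outlet concentration: r_D = 0.304×1.163^2 = 0.4110, r_U = 0.614×1.163^0.5 = 0.6621.
Overall selectivity = C_D/C_U = r_Dτ/(r_Uτ) = r_D/r_U = 0.621.

0.621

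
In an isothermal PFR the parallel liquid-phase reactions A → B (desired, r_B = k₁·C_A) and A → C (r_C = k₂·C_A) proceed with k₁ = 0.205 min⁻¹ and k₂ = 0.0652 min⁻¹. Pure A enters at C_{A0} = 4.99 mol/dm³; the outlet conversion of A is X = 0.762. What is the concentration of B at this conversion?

2.88 mol/dm³

C_A = C_{A0}(1−X) = 1.188 mol/dm³.
Both paths are first order in A, so the instantaneous fraction to B is constant: dC_B/d(−C_A) = k₁/(k₁+k₂) = 0.7587.
C_B = 0.7587·(C_{A0}−C_A) = 0.7587×3.802 = 2.88 mol/dm³.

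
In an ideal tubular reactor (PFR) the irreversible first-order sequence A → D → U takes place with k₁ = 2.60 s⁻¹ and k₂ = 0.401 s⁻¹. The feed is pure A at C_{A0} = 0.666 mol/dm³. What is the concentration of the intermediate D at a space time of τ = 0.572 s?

0.448 mol/dm³

For first-order series with pure A initially, C_D(τ) = k₁C_{A0}/(k₂−k₁)·(e^(−k₁τ) − e^(−k₂τ)).
e^(−k₁τ) = e^(−2.60×0.572) = e^(−1.487) = 0.2260; e^(−k₂τ) = e^(−0.2294) = 0.7950.
C_D = 2.60×0.666/(0.401−2.60) × (0.2260−0.7950) = (-0.7874)×(-0.5690) = 0.4481 mol/dm³.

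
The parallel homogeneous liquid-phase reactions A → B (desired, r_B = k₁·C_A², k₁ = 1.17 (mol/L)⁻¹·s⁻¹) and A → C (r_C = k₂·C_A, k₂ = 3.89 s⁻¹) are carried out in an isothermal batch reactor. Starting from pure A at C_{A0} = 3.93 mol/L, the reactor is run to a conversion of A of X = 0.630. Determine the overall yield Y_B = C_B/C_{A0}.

0.277

C_A = C_{A0}(1−X) = 1.454 mol/L.
Along a PFR/batch, dC_C/dC_A = −r_C/(r_B+r_C) = −k₂/(k₂+k₁·C_A).
Integrating from C_{A0} to C_A: C_C = (3.89/1.17)·ln[(3.89+1.17·3.93)/(3.89+1.17·1.45)] = 3.325·ln(8.488/5.591) = 1.388 mol/L.
Then C_B = (C_{A0}−C_A) − C_C = 2.476 − 1.388 = 1.088 mol/L.
Y_B = C_B/C_{A0} = 1.088/3.93 = 0.277.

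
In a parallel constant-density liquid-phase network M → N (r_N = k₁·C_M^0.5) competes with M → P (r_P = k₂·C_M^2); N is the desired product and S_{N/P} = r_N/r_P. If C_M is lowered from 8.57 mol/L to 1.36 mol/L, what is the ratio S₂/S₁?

15.8

S_{N/P} = (k₁/k₂)·C_M^-1.5, so S₂/S₁ = (C_{M,2}/C_{M,1})^-1.5.
= (1.36/8.57)^(-1.5) = (0.1587)^(-1.5) = 15.8.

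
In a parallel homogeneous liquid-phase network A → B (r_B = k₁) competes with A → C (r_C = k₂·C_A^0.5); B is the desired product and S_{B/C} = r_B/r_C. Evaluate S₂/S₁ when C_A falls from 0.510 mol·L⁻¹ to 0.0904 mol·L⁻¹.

S_{B/C} = (k₁/k₂)·C_A^-0.5, so S₂/S₁ = (C_{A,2}/C_{A,1})^-0.5.
= (0.0904/0.510)^(-0.5) = (0.1773)^(-0.5) = 2.38.

2.38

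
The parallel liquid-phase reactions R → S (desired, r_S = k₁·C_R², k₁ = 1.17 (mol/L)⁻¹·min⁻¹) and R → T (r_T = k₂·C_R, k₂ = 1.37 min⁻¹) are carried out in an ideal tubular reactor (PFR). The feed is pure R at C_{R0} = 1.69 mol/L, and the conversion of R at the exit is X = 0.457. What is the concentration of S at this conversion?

C_R = C_{R0}(1−X) = 0.9177 mol/L.
Along a PFR/batch, dC_T/dC_R = −r_T/(r_S+r_T) = −k₂/(k₂+k₁·C_R).
Integrating from C_{R0} to C_R: C_T = (1.37/1.17)·ln[(1.37+1.17·1.69)/(1.37+1.17·0.918)] = 1.171·ln(3.347/2.444) = 0.3684 mol/L.
Then C_S = (C_{R0}−C_R) − C_T = 0.7723 − 0.3684 = 0.4039 mol/L.

0.404 mol/L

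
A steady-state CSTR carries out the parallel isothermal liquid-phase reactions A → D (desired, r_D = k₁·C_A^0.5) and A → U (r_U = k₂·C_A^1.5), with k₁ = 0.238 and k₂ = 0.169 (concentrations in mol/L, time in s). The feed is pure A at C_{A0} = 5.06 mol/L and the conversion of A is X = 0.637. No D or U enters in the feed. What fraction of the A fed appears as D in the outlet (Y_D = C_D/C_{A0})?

Exit C_A = C_{A0}(1−X) = 5.06×0.363 = 1.837 mol/L.
A CSTR operates uniformly at the exit composition, giving r_D = 0.3226 and r_U = 0.4207 (each k·C_A^n at C_A = 1.837).
Fraction of consumed A going to D: r_D/(r_D+r_U) = 0.4340.
C_D = 0.4340·C_{A0}·X = 0.4340×5.06×0.637 = 1.40 mol/L; Y_D = C_D/C_{A0} = 0.276.

0.276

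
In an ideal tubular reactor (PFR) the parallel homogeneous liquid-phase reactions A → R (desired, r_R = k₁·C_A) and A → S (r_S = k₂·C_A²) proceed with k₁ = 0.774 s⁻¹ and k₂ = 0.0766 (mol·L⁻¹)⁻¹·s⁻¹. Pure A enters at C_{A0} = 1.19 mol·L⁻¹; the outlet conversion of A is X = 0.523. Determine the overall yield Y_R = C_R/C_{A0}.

C_A = C_{A0}(1−X) = 0.5676 mol·L⁻¹.
Along a PFR/batch, dC_R/dC_A = −r_R/(r_R+r_S) = −k₁/(k₁+k₂·C_A).
Integrating from C_{A0} to C_A: C_R = (0.774/0.0766)·ln[(0.774+0.0766·1.19)/(0.774+0.0766·0.568)] = 10.10·ln(0.8652/0.8175) = 0.5727 mol·L⁻¹.
Y_R = C_R/C_{A0} = 0.5727/1.19 = 0.481.

0.481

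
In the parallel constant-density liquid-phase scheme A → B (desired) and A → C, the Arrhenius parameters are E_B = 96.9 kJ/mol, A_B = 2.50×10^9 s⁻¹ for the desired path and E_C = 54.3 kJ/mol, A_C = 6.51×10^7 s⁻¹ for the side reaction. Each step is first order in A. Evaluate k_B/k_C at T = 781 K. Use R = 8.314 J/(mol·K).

k_B/k_C = (A_B/A_C)·exp[−(E_B−E_C)/(RT)] = (A_B/A_C)·exp[(E_C−E_B)/(RT)].
(E_C−E_B)/(RT) = (54.3−96.9)×10³/(8.314×781) = -42600/6493 = -6.561.
k_B/k_C = (2.50×10^9/6.51×10^7)·exp(-6.561) = 38.40 × 0.001415 = 0.0543.
Since E_B > E_C, raising the temperature improves selectivity toward B.

0.0543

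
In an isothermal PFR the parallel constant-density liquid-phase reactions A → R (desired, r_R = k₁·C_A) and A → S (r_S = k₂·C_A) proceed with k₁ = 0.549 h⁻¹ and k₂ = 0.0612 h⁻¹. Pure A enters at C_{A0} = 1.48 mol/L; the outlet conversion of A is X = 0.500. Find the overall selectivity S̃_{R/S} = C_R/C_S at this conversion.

C_A = C_{A0}(1−X) = 0.7400 mol/L.
Both paths are first order in A, so the instantaneous fraction to R is constant: dC_R/d(−C_A) = k₁/(k₁+k₂) = 0.8997.
C_R = 0.8997·(C_{A0}−C_A) = 0.8997×0.7400 = 0.666 mol/L.
C_S = (C_{A0}−C_A)−C_R = 0.07422 mol/L; S̃_{R/S} = 0.6658/0.07422 = 8.97.

8.97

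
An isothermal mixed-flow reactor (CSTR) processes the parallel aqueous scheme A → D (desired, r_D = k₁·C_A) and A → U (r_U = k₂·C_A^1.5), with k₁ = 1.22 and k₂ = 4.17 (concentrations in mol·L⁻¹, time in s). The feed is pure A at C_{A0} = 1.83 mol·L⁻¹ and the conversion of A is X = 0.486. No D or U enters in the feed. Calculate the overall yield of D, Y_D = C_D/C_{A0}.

0.113

Exit C_A = C_{A0}(1−X) = 1.83×0.514 = 0.9406 mol·L⁻¹.
Rates in a CSTR are evaluated at the outlet concentration: r_D = 1.22×0.9406 = 1.148, r_U = 4.17×0.9406^1.5 = 3.804.
Fraction of consumed A going to D: r_D/(r_D+r_U) = 0.2317.
C_D = 0.2317·C_{A0}·X = 0.2317×1.83×0.486 = 0.206 mol·L⁻¹; Y_D = C_D/C_{A0} = 0.113.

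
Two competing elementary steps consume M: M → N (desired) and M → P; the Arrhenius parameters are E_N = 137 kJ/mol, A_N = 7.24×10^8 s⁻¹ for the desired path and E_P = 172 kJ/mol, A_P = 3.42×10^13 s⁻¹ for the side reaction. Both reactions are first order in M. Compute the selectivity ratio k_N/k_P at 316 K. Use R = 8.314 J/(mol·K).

k_N/k_P = (A_N/A_P)·exp[−(E_N−E_P)/(RT)] = (A_N/A_P)·exp[(E_P−E_N)/(RT)].
(E_P−E_N)/(RT) = (172−137)×10³/(8.314×316) = 35000/2627 = 13.32.
k_N/k_P = (7.24×10^8/3.42×10^13)·exp(13.32) = 2.117×10^-5 × 6.105×10^5 = 12.9.

12.9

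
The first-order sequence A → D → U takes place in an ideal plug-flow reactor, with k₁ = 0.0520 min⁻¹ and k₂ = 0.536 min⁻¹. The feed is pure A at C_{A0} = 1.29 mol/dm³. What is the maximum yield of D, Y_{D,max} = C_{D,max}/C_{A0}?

At the optimum, C_{D,max}/C_{A0} = (k₁/k₂)^[k₂/(k₂−k₁)].
= (0.0520/0.536)^(0.536/(0.536−0.0520)) = (0.09701)^(1.107) = 0.07551.

0.0755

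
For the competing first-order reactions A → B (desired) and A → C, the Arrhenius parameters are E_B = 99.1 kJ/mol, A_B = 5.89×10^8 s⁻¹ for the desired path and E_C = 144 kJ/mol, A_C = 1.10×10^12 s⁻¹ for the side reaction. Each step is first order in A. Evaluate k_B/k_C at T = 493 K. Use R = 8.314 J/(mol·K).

30.6

Since both paths have the same order in A, the concentration cancels and S_{B/C} = k_B/k_C = (A_B/A_C)·exp[(E_C−E_B)/(RT)].
(E_C−E_B)/(RT) = (144−99.1)×10³/(8.314×493) = 44900/4099 = 10.95.
k_B/k_C = (5.89×10^8/1.10×10^12)·exp(10.95) = 5.355×10^-4 × 57206 = 30.6.
Since E_B < E_C, lowering the temperature improves selectivity toward B.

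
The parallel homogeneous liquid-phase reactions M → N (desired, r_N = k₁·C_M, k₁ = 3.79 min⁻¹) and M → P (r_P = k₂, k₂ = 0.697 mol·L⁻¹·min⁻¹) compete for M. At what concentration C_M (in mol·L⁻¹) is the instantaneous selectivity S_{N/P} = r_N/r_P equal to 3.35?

0.616 mol·L⁻¹

S_{N/P} = (k₁/k₂)·C_M ⇒ C_M = S·k₂/k₁.
= 3.35×0.697/3.79 = 0.616 mol·L⁻¹.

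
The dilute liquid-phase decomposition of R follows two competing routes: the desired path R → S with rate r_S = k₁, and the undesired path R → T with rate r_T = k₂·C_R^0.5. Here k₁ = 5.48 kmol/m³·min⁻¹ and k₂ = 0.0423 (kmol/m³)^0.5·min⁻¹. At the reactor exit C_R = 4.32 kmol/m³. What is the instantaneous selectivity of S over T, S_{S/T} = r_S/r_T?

62.3

S_{S/T} = r_S/r_T = (k₁)/(k₂·C_R^0.5) = (k₁/k₂)·C_R^-0.5.
= (5.48) / (0.0423×4.320^0.5) = 5.480/0.08792 = 62.3.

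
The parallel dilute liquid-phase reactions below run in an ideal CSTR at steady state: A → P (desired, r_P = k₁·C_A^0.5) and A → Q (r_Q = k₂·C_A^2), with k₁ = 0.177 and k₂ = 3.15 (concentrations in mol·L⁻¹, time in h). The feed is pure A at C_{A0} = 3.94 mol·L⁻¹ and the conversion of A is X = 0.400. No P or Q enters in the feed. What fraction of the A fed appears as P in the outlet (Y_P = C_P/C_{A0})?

Exit C_A = C_{A0}(1−X) = 3.94×0.600 = 2.364 mol·L⁻¹.
In a CSTR the entire volume is at exit conditions, so r_P = 0.177×2.364^0.5 = 0.2721 and r_Q = 3.15×2.364^2 = 17.60.
Fraction of consumed A going to P: r_P/(r_P+r_Q) = 0.01522.
C_P = 0.01522·C_{A0}·X = 0.01522×3.94×0.400 = 0.0240 mol·L⁻¹; Y_P = C_P/C_{A0} = 0.00609.

0.00609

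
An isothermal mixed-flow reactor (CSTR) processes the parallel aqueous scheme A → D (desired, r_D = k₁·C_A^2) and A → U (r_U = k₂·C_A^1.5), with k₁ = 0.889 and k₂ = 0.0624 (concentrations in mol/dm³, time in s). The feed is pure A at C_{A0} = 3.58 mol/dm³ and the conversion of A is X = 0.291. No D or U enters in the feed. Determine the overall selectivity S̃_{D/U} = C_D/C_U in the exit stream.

22.7

Exit C_A = C_{A0}(1−X) = 3.58×0.709 = 2.538 mol/dm³.
Rates in a CSTR are evaluated at the outlet concentration: r_D = 0.889×2.538^2 = 5.727, r_U = 0.0624×2.538^1.5 = 0.2523.
Overall selectivity = C_D/C_U = r_Dτ/(r_Uτ) = r_D/r_U = 22.7.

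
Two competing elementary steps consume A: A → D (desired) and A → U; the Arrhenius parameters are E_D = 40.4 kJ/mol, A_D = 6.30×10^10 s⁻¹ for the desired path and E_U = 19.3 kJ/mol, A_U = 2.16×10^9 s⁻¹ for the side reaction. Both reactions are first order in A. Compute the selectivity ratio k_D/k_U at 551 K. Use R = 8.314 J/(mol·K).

0.291

k_D/k_U = (A_D/A_U)·exp[−(E_D−E_U)/(RT)] = (A_D/A_U)·exp[(E_U−E_D)/(RT)].
(E_U−E_D)/(RT) = (19.3−40.4)×10³/(8.314×551) = -21100/4581 = -4.606.
k_D/k_U = (6.30×10^10/2.16×10^9)·exp(-4.606) = 29.17 × 0.009992 = 0.291.
Since E_D > E_U, raising the temperature improves selectivity toward D.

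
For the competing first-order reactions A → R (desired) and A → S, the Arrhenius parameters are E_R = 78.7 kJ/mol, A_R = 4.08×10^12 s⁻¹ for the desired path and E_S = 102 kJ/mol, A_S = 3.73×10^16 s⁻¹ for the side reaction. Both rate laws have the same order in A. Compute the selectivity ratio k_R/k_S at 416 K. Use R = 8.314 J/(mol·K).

Since both paths have the same order in A, the concentration cancels and S_{R/S} = k_R/k_S = (A_R/A_S)·exp[(E_S−E_R)/(RT)].
(E_S−E_R)/(RT) = (102−78.7)×10³/(8.314×416) = 23300/3459 = 6.737.
k_R/k_S = (4.08×10^12/3.73×10^16)·exp(6.737) = 1.094×10^-4 × 842.8 = 0.0922.
Since E_R < E_S, lowering the temperature improves selectivity toward R.

0.0922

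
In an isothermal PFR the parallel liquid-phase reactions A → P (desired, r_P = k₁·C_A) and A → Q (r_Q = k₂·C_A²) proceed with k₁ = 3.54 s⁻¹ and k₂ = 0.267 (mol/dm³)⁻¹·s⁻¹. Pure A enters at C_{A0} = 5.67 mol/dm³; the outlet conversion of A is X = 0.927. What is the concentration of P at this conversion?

C_A = C_{A0}(1−X) = 0.4139 mol/dm³.
Along a PFR/batch, dC_P/dC_A = −r_P/(r_P+r_Q) = −k₁/(k₁+k₂·C_A).
Integrating from C_{A0} to C_A: C_P = (3.54/0.267)·ln[(3.54+0.267·5.67)/(3.54+0.267·0.414)] = 13.26·ln(5.054/3.651) = 4.313 mol/dm³.

4.31 mol/dm³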